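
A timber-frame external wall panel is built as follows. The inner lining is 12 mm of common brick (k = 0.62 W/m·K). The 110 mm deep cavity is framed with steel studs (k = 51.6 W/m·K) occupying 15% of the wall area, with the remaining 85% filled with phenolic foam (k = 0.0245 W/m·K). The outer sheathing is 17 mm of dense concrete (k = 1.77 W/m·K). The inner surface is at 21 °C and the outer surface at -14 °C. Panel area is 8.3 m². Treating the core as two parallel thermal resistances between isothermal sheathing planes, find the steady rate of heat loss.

Q ≈ 6730 W

Sheathing layers in series; stud and cavity paths in parallel between them.
R_inner = 0.012/(0.62×8.3) = 0.002332 K/W
R_stud  = 0.11/(51.6×0.15×8.3) = 0.001712 K/W
R_cav   = 0.11/(0.0245×0.85×8.3) = 0.6364 K/W
1/R_core = 1/R_stud + 1/R_cav → R_core = 0.001708 K/W
R_outer = 0.017/(1.77×8.3) = 0.001157 K/W
R_total = 0.005197 K/W
Q = ΔT/R_total = 35/0.005197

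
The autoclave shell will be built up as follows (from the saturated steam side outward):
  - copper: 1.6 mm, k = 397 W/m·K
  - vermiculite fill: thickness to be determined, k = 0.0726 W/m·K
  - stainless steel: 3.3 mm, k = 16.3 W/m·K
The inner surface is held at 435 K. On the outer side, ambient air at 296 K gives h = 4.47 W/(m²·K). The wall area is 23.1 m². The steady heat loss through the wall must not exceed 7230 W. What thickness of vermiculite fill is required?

L ≈ 16 mm

Model the wall as resistances in series:
R_copper = L/(kA) = 0.0016/(397×23.1) = 1.745×10^-7 K/W
R_stainless steel = L/(kA) = 0.0033/(16.3×23.1) = 8.764×10^-6 K/W
R_outer film = 1/(h_o·A) = 1/(4.47×23.1) = 0.009685 K/W
Sum of the known resistances R_other = 0.009694 K/W
Required total resistance R_tot = ΔT/Q_allow = 139/7230 = 0.01923 K/W
R_vermiculite fill = R_tot − R_other = 0.009532 K/W
L = R·k·A = 0.009532×0.0726×23.1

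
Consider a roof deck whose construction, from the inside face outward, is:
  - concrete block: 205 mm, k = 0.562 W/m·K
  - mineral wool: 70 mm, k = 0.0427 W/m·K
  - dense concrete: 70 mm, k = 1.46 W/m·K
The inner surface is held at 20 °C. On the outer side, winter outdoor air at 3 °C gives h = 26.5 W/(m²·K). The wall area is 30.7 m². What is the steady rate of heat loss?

Using the resistance-network approach (series):
R_concrete block = L/(kA) = 0.205/(0.562×30.7) = 0.01188 K/W
R_mineral wool = L/(kA) = 0.07/(0.0427×30.7) = 0.0534 K/W
R_dense concrete = L/(kA) = 0.07/(1.46×30.7) = 0.001562 K/W
R_outer film = 1/(h_o·A) = 1/(26.5×30.7) = 0.001229 K/W
R_total = 0.06807 K/W
Q = ΔT / R_total = 17 / 0.06807

Q ≈ 250 W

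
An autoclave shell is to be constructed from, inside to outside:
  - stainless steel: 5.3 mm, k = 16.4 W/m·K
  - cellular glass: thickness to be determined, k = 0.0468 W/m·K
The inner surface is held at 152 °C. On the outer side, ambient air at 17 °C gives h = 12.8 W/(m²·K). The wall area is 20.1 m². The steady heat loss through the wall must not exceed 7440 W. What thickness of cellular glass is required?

Model the wall as resistances in series:
R_stainless steel = L/(kA) = 0.0053/(16.4×20.1) = 1.608×10^-5 K/W
R_outer film = 1/(h_o·A) = 1/(12.8×20.1) = 0.003887 K/W
Sum of the known resistances R_other = 0.003903 K/W
Required total resistance R_tot = ΔT/Q_allow = 135/7440 = 0.01815 K/W
R_cellular glass = R_tot − R_other = 0.01424 K/W
L = R·k·A = 0.01424×0.0468×20.1

L ≈ 13.4 mm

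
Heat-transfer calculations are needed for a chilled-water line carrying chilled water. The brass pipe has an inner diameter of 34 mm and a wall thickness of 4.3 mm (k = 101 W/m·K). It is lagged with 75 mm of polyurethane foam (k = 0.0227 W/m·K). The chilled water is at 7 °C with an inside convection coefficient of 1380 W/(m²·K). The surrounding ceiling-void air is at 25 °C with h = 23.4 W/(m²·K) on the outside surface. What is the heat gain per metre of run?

q′ ≈ 1.69 W/m

Treating each annulus and film as a series resistance:
R_inner film = 1/(h_i·2πr₁L) = 1/(1380×2π×0.017×1) = 0.006784 K/W
R_brass pipe wall = ln(21.3/17)/(2π×101×1) = 3.553×10^-4 K/W
R_polyurethane foam = ln(96.3/21.3)/(2π×0.0227×1) = 10.58 K/W
R_outer film = 1/(h_o·2πr_oL) = 1/(23.4×2π×0.0963×1) = 0.07063 K/W
R_total = 10.66 K/W
Q = ΔT/R_total = 18/10.66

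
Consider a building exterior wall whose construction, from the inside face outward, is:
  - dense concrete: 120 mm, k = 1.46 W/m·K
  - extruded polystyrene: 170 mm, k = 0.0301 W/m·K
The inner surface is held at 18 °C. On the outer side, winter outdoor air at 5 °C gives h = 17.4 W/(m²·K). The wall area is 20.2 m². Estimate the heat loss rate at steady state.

Q ≈ 45.4 W

Series thermal resistances:
R_dense concrete = L/(kA) = 0.12/(1.46×20.2) = 0.004069 K/W
R_extruded polystyrene = L/(kA) = 0.17/(0.0301×20.2) = 0.2796 K/W
R_outer film = 1/(h_o·A) = 1/(17.4×20.2) = 0.002845 K/W
R_total = 0.2865 K/W
Q = ΔT / R_total = 13 / 0.2865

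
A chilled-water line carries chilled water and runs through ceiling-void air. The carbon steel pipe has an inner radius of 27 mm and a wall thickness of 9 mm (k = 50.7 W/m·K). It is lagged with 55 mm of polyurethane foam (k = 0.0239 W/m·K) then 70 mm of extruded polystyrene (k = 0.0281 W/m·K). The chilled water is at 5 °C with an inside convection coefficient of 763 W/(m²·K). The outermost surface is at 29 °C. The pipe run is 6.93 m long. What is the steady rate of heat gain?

Cylindrical conduction, so R = ln(r₂/r₁)/(2πkL) per layer, in series:
R_inner film = 1/(h_i·2πr₁L) = 1/(763×2π×0.027×6.93) = 0.001115 K/W
R_carbon steel pipe wall = ln(36/27)/(2π×50.7×6.93) = 1.303×10^-4 K/W
R_polyurethane foam = ln(91/36)/(2π×0.0239×6.93) = 0.8911 K/W
R_extruded polystyrene = ln(161/91)/(2π×0.0281×6.93) = 0.4663 K/W
R_total = 1.359 K/W
Q = ΔT/R_total = 24/1.359

Q ≈ 17.7 W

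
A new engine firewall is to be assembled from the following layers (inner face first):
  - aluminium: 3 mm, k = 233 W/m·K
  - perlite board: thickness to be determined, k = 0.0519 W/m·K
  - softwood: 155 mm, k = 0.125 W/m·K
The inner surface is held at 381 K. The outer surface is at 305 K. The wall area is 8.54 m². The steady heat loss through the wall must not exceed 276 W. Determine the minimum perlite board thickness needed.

L ≈ 57.7 mm

Model the wall as resistances in series:
R_aluminium = L/(kA) = 0.003/(233×8.54) = 1.508×10^-6 K/W
R_softwood = L/(kA) = 0.155/(0.125×8.54) = 0.1452 K/W
Sum of the known resistances R_other = 0.1452 K/W
Required total resistance R_tot = ΔT/Q_allow = 76/276 = 0.2754 K/W
R_perlite board = R_tot − R_other = 0.1302 K/W
L = R·k·A = 0.1302×0.0519×8.54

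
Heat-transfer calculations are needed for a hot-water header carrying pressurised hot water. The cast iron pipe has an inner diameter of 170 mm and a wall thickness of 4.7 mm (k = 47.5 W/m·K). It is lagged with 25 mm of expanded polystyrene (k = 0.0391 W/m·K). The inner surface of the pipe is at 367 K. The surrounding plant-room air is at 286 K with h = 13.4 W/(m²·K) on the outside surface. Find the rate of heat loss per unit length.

q′ ≈ 73.3 W/m

Per-layer cylindrical resistances, series-summed:
R_cast iron pipe wall = ln(89.7/85)/(2π×47.5×1) = 1.803×10^-4 K/W
R_expanded polystyrene = ln(114.7/89.7)/(2π×0.0391×1) = 1.001 K/W
R_outer film = 1/(h_o·2πr_oL) = 1/(13.4×2π×0.1147×1) = 0.1036 K/W
R_total = 1.104 K/W
Q = ΔT/R_total = 81/1.104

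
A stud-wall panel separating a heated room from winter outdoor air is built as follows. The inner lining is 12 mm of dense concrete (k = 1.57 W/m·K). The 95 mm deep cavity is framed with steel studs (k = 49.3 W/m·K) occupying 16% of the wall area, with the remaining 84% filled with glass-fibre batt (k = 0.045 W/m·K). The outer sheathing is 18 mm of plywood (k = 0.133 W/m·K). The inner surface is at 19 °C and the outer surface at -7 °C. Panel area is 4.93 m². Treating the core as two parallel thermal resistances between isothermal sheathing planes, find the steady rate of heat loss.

Sheathing layers in series; stud and cavity paths in parallel between them.
R_inner = 0.012/(1.57×4.93) = 0.00155 K/W
R_stud  = 0.095/(49.3×0.16×4.93) = 0.002443 K/W
R_cav   = 0.095/(0.045×0.84×4.93) = 0.5098 K/W
1/R_core = 1/R_stud + 1/R_cav → R_core = 0.002431 K/W
R_outer = 0.018/(0.133×4.93) = 0.02745 K/W
R_total = 0.03143 K/W
Q = ΔT/R_total = 26/0.03143

Q ≈ 827 W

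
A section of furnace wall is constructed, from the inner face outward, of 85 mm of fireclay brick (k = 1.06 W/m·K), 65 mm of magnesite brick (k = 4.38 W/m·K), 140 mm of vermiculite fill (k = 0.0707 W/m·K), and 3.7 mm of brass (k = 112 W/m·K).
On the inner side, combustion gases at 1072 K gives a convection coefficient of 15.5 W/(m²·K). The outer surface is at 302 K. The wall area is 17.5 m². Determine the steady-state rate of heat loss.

Series thermal resistances:
R_inner film = 1/(h_i·A) = 1/(15.5×17.5) = 0.003687 K/W
R_fireclay brick = L/(kA) = 0.085/(1.06×17.5) = 0.004582 K/W
R_magnesite brick = L/(kA) = 0.065/(4.38×17.5) = 8.48×10^-4 K/W
R_vermiculite fill = L/(kA) = 0.14/(0.0707×17.5) = 0.1132 K/W
R_brass = L/(kA) = 0.0037/(112×17.5) = 1.888×10^-6 K/W
R_total = 0.1223 K/W
Q = ΔT / R_total = 770 / 0.1223

Q ≈ 6300 W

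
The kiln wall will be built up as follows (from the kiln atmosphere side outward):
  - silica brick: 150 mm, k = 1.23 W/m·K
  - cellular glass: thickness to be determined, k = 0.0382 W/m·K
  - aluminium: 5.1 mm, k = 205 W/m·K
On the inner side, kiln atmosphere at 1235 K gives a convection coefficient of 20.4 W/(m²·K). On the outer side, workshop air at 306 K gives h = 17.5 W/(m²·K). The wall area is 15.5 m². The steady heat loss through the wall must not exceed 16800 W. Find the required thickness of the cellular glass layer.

Treating each layer as a thermal resistance in series:
R_inner film = 1/(h_i·A) = 1/(20.4×15.5) = 0.003163 K/W
R_silica brick = L/(kA) = 0.15/(1.23×15.5) = 0.007868 K/W
R_aluminium = L/(kA) = 0.0051/(205×15.5) = 1.605×10^-6 K/W
R_outer film = 1/(h_o·A) = 1/(17.5×15.5) = 0.003687 K/W
Sum of the known resistances R_other = 0.01472 K/W
Required total resistance R_tot = ΔT/Q_allow = 929/16800 = 0.0553 K/W
R_cellular glass = R_tot − R_other = 0.04058 K/W
L = R·k·A = 0.04058×0.0382×15.5

L ≈ 24 mm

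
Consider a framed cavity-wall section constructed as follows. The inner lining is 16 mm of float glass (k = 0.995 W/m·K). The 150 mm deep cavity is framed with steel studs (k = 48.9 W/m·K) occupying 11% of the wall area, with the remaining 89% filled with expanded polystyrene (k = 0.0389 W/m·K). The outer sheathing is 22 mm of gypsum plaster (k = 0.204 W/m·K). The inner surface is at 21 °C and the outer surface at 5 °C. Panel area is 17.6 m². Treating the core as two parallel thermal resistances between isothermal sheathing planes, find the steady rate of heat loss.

Q ≈ 1860 W

Sheathing layers in series; stud and cavity paths in parallel between them.
R_inner = 0.016/(0.995×17.6) = 9.137×10^-4 K/W
R_stud  = 0.15/(48.9×0.11×17.6) = 0.001584 K/W
R_cav   = 0.15/(0.0389×0.89×17.6) = 0.2462 K/W
1/R_core = 1/R_stud + 1/R_cav → R_core = 0.001574 K/W
R_outer = 0.022/(0.204×17.6) = 0.006127 K/W
R_total = 0.008615 K/W
Q = ΔT/R_total = 16/0.008615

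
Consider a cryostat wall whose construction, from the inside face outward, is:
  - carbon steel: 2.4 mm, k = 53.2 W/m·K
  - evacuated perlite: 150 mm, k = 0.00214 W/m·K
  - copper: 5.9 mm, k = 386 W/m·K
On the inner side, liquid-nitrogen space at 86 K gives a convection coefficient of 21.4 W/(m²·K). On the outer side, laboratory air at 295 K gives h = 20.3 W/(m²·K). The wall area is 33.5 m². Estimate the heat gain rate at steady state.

Treating each layer as a thermal resistance in series:
R_inner film = 1/(h_i·A) = 1/(21.4×33.5) = 0.001395 K/W
R_carbon steel = L/(kA) = 0.0024/(53.2×33.5) = 1.347×10^-6 K/W
R_evacuated perlite = L/(kA) = 0.15/(0.00214×33.5) = 2.092 K/W
R_copper = L/(kA) = 0.0059/(386×33.5) = 4.563×10^-7 K/W
R_outer film = 1/(h_o·A) = 1/(20.3×33.5) = 0.00147 K/W
R_total = 2.095 K/W
Q = ΔT / R_total = 209 / 2.095

Q ≈ 99.8 W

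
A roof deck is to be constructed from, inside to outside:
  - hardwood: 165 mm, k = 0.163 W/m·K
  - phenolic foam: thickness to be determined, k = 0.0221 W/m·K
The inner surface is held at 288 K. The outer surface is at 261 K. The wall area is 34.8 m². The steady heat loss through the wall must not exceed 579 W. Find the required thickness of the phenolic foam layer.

Using the resistance-network approach (series):
R_hardwood = L/(kA) = 0.165/(0.163×34.8) = 0.02909 K/W
Sum of the known resistances R_other = 0.02909 K/W
Required total resistance R_tot = ΔT/Q_allow = 27/579 = 0.04663 K/W
R_phenolic foam = R_tot − R_other = 0.01754 K/W
L = R·k·A = 0.01754×0.0221×34.8

L ≈ 13.5 mm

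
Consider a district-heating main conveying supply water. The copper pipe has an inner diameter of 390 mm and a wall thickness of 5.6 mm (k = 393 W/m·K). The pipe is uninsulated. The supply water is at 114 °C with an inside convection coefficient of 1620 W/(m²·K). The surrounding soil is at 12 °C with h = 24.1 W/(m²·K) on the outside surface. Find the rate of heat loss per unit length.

Cylindrical conduction, so R = ln(r₂/r₁)/(2πkL) per layer, in series:
R_inner film = 1/(h_i·2πr₁L) = 1/(1620×2π×0.195×1) = 5.038×10^-4 K/W
R_copper pipe wall = ln(200.6/195)/(2π×393×1) = 1.147×10^-5 K/W
R_outer film = 1/(h_o·2πr_oL) = 1/(24.1×2π×0.2006×1) = 0.03292 K/W
R_total = 0.03344 K/W
Q = ΔT/R_total = 102/0.03344

q′ ≈ 3050 W/m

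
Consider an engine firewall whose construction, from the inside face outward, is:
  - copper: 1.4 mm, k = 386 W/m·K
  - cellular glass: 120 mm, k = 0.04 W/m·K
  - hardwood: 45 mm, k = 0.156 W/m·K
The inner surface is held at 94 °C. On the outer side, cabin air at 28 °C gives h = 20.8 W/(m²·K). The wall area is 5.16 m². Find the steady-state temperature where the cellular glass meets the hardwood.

Thermal resistances in series:
R_copper = L/(kA) = 0.0014/(386×5.16) = 7.029×10^-7 K/W
R_cellular glass = L/(kA) = 0.12/(0.04×5.16) = 0.5814 K/W
R_hardwood = L/(kA) = 0.045/(0.156×5.16) = 0.0559 K/W
R_outer film = 1/(h_o·A) = 1/(20.8×5.16) = 0.009317 K/W
R_total = 0.6466 K/W;  Q = ΔT/R_total = 66/0.6466 = 102.1 W
T_interface = T_inner − Q·ΣR(inner→interface) = 94 − 102×0.5814

T ≈ 34.7 °C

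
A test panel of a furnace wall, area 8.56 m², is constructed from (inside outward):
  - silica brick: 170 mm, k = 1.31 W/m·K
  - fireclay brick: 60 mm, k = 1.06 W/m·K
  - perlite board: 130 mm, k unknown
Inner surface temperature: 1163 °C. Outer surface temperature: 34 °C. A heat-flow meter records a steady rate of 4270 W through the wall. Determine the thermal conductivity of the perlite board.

k ≈ 0.0626 W/(m·K)

Series thermal resistances:
R_silica brick = L/(kA) = 0.17/(1.31×8.56) = 0.01516 K/W
R_fireclay brick = L/(kA) = 0.06/(1.06×8.56) = 0.006613 K/W
Sum of known resistances R_other = 0.02177 K/W
Total R = ΔT/Q = 1129/4270 = 0.2644 K/W
R_perlite board = R_total − R_other = 0.2426 K/W
k = L/(R·A) = 0.13/(0.2426×8.56)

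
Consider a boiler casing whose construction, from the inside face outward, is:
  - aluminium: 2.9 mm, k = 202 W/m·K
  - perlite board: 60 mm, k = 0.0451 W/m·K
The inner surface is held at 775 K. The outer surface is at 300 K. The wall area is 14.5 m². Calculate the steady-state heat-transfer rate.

Q ≈ 5180 W

Series thermal resistances:
R_aluminium = L/(kA) = 0.0029/(202×14.5) = 9.901×10^-7 K/W
R_perlite board = L/(kA) = 0.06/(0.0451×14.5) = 0.09175 K/W
R_total = 0.09175 K/W
Q = ΔT / R_total = 475 / 0.09175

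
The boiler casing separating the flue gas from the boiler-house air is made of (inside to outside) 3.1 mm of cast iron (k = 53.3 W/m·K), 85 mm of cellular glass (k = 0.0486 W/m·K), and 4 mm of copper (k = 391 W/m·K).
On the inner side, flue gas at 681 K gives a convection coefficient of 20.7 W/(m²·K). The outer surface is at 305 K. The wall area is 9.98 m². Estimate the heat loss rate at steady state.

Model the wall as resistances in series:
R_inner film = 1/(h_i·A) = 1/(20.7×9.98) = 0.004841 K/W
R_cast iron = L/(kA) = 0.0031/(53.3×9.98) = 5.828×10^-6 K/W
R_cellular glass = L/(kA) = 0.085/(0.0486×9.98) = 0.1752 K/W
R_copper = L/(kA) = 0.004/(391×9.98) = 1.025×10^-6 K/W
R_total = 0.1801 K/W
Q = ΔT / R_total = 376 / 0.1801

Q ≈ 2090 W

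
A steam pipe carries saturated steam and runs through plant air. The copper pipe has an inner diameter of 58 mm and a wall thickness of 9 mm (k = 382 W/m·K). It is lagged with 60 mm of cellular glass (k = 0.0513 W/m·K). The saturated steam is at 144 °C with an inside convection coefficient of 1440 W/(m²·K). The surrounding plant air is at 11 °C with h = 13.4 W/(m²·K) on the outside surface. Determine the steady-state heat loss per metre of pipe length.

For a radial system each layer contributes R = ln(r_out/r_in)/(2πkL); films add R = 1/(hA).
R_inner film = 1/(h_i·2πr₁L) = 1/(1440×2π×0.029×1) = 0.003811 K/W
R_copper pipe wall = ln(38/29)/(2π×382×1) = 1.126×10^-4 K/W
R_cellular glass = ln(98/38)/(2π×0.0513×1) = 2.939 K/W
R_outer film = 1/(h_o·2πr_oL) = 1/(13.4×2π×0.098×1) = 0.1212 K/W
R_total = 3.064 K/W
Q = ΔT/R_total = 133/3.064

q′ ≈ 43.4 W/m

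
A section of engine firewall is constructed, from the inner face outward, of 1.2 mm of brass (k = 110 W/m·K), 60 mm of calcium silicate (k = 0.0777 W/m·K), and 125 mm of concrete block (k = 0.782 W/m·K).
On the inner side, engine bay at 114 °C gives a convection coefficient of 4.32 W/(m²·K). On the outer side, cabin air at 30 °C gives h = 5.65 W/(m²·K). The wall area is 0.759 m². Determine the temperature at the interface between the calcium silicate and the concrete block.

Series thermal resistances:
R_inner film = 1/(h_i·A) = 1/(4.32×0.759) = 0.305 K/W
R_brass = L/(kA) = 0.0012/(110×0.759) = 1.437×10^-5 K/W
R_calcium silicate = L/(kA) = 0.06/(0.0777×0.759) = 1.017 K/W
R_concrete block = L/(kA) = 0.125/(0.782×0.759) = 0.2106 K/W
R_outer film = 1/(h_o·A) = 1/(5.65×0.759) = 0.2332 K/W
R_total = 1.766 K/W;  Q = ΔT/R_total = 84/1.766 = 47.56 W
T_interface = T_inner − Q·ΣR(inner→interface) = 114 − 47.6×1.322

T ≈ 51.1 °C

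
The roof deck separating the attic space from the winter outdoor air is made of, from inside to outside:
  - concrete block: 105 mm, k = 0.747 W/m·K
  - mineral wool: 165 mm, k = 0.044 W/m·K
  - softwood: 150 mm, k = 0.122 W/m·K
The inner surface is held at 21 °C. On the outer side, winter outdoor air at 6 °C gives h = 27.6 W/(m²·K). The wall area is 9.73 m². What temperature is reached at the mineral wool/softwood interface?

Treating each layer as a thermal resistance in series:
R_concrete block = L/(kA) = 0.105/(0.747×9.73) = 0.01445 K/W
R_mineral wool = L/(kA) = 0.165/(0.044×9.73) = 0.3854 K/W
R_softwood = L/(kA) = 0.15/(0.122×9.73) = 0.1264 K/W
R_outer film = 1/(h_o·A) = 1/(27.6×9.73) = 0.003724 K/W
R_total = 0.5299 K/W;  Q = ΔT/R_total = 15/0.5299 = 28.31 W
T_interface = T_inner − Q·ΣR(inner→interface) = 21 − 28.3×0.3999

T ≈ 9.68 °C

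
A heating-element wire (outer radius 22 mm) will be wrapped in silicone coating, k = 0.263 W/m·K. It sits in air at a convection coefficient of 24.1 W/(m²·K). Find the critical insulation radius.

r_cr ≈ 10.9 mm

For a cylinder r_cr = k/h = 0.263/24.1
r_cr = 10.9 mm; since the bare radius (22 mm) is above r_cr, any added insulation will reduce heat loss.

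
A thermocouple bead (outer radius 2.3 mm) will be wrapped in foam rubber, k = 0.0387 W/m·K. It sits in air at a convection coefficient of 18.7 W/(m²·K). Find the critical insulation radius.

r_cr ≈ 4.14 mm

For a sphere r_cr = 2k/h = 2×0.0387/18.7
r_cr = 4.14 mm; since the bare radius (2.3 mm) is below r_cr, adding a thin layer of insulation will *increase* heat loss.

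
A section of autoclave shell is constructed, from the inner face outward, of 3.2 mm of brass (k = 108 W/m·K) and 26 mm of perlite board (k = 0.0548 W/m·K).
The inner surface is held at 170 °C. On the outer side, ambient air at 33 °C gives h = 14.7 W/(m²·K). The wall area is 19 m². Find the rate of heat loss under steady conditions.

Model the wall as resistances in series:
R_brass = L/(kA) = 0.0032/(108×19) = 1.559×10^-6 K/W
R_perlite board = L/(kA) = 0.026/(0.0548×19) = 0.02497 K/W
R_outer film = 1/(h_o·A) = 1/(14.7×19) = 0.00358 K/W
R_total = 0.02855 K/W
Q = ΔT / R_total = 137 / 0.02855

Q ≈ 4800 W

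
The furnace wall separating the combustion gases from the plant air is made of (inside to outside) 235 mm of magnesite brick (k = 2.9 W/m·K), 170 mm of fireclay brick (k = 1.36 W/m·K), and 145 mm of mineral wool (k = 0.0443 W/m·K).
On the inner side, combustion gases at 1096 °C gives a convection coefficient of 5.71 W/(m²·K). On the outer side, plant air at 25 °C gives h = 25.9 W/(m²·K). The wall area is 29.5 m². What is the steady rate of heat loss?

Thermal resistances in series:
R_inner film = 1/(h_i·A) = 1/(5.71×29.5) = 0.005937 K/W
R_magnesite brick = L/(kA) = 0.235/(2.9×29.5) = 0.002747 K/W
R_fireclay brick = L/(kA) = 0.17/(1.36×29.5) = 0.004237 K/W
R_mineral wool = L/(kA) = 0.145/(0.0443×29.5) = 0.111 K/W
R_outer film = 1/(h_o·A) = 1/(25.9×29.5) = 0.001309 K/W
R_total = 0.1252 K/W
Q = ΔT / R_total = 1071 / 0.1252

Q ≈ 8560 W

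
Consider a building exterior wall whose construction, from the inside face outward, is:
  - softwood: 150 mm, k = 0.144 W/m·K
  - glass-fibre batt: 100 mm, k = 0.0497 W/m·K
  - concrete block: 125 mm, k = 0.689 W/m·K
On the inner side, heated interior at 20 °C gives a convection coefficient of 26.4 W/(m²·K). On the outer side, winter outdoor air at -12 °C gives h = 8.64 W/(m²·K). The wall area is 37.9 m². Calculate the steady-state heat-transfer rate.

Using the resistance-network approach (series):
R_inner film = 1/(h_i·A) = 1/(26.4×37.9) = 9.994×10^-4 K/W
R_softwood = L/(kA) = 0.15/(0.144×37.9) = 0.02748 K/W
R_glass-fibre batt = L/(kA) = 0.1/(0.0497×37.9) = 0.05309 K/W
R_concrete block = L/(kA) = 0.125/(0.689×37.9) = 0.004787 K/W
R_outer film = 1/(h_o·A) = 1/(8.64×37.9) = 0.003054 K/W
R_total = 0.08941 K/W
Q = ΔT / R_total = 32 / 0.08941

Q ≈ 358 W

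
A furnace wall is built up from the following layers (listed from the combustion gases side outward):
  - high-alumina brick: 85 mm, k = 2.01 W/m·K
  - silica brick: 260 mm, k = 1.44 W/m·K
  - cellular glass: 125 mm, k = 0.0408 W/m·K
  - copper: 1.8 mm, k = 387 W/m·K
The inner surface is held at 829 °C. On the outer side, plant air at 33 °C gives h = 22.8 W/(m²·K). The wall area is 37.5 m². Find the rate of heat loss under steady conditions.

Q ≈ 8960 W

Treating each layer as a thermal resistance in series:
R_high-alumina brick = L/(kA) = 0.085/(2.01×37.5) = 0.001128 K/W
R_silica brick = L/(kA) = 0.26/(1.44×37.5) = 0.004815 K/W
R_cellular glass = L/(kA) = 0.125/(0.0408×37.5) = 0.0817 K/W
R_copper = L/(kA) = 0.0018/(387×37.5) = 1.24×10^-7 K/W
R_outer film = 1/(h_o·A) = 1/(22.8×37.5) = 0.00117 K/W
R_total = 0.08881 K/W
Q = ΔT / R_total = 796 / 0.08881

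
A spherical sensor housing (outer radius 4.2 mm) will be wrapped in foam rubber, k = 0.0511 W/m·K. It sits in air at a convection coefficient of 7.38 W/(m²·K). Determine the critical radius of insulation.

r_cr ≈ 13.8 mm

For a sphere r_cr = 2k/h = 2×0.0511/7.38
r_cr = 13.8 mm; since the bare radius (4.2 mm) is below r_cr, adding a thin layer of insulation will *increase* heat loss.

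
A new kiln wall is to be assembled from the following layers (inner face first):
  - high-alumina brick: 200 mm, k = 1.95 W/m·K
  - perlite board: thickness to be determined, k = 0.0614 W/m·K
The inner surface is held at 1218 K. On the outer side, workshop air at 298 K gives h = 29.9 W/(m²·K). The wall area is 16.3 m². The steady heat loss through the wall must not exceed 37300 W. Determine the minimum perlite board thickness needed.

L ≈ 16.3 mm

Using the resistance-network approach (series):
R_high-alumina brick = L/(kA) = 0.2/(1.95×16.3) = 0.006292 K/W
R_outer film = 1/(h_o·A) = 1/(29.9×16.3) = 0.002052 K/W
Sum of the known resistances R_other = 0.008344 K/W
Required total resistance R_tot = ΔT/Q_allow = 920/37300 = 0.02466 K/W
R_perlite board = R_tot − R_other = 0.01632 K/W
L = R·k·A = 0.01632×0.0614×16.3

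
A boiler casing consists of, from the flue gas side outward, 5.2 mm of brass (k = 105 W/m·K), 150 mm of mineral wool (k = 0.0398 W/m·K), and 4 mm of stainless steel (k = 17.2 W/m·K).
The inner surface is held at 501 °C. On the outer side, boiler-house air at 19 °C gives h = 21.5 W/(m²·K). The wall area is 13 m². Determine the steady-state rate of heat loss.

Q ≈ 1640 W

Series thermal resistances:
R_brass = L/(kA) = 0.0052/(105×13) = 3.81×10^-6 K/W
R_mineral wool = L/(kA) = 0.15/(0.0398×13) = 0.2899 K/W
R_stainless steel = L/(kA) = 0.004/(17.2×13) = 1.789×10^-5 K/W
R_outer film = 1/(h_o·A) = 1/(21.5×13) = 0.003578 K/W
R_total = 0.2935 K/W
Q = ΔT / R_total = 482 / 0.2935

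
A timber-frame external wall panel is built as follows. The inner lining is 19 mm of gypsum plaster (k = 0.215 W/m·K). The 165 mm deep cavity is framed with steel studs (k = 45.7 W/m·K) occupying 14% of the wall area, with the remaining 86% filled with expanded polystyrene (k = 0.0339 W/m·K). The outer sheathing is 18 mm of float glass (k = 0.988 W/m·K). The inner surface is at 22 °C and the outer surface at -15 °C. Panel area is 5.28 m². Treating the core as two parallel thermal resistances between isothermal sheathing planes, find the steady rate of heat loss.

Q ≈ 1480 W

Sheathing layers in series; stud and cavity paths in parallel between them.
R_inner = 0.019/(0.215×5.28) = 0.01674 K/W
R_stud  = 0.165/(45.7×0.14×5.28) = 0.004884 K/W
R_cav   = 0.165/(0.0339×0.86×5.28) = 1.072 K/W
1/R_core = 1/R_stud + 1/R_cav → R_core = 0.004862 K/W
R_outer = 0.018/(0.988×5.28) = 0.00345 K/W
R_total = 0.02505 K/W
Q = ΔT/R_total = 37/0.02505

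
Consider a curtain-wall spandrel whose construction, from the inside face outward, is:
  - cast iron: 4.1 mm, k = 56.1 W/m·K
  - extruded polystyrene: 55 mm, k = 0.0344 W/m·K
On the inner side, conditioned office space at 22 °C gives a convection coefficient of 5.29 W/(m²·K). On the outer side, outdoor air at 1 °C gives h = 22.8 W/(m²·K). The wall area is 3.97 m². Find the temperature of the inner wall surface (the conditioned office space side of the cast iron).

T ≈ 19.8 °C

Treating each layer as a thermal resistance in series:
R_inner film = 1/(h_i·A) = 1/(5.29×3.97) = 0.04762 K/W
R_cast iron = L/(kA) = 0.0041/(56.1×3.97) = 1.841×10^-5 K/W
R_extruded polystyrene = L/(kA) = 0.055/(0.0344×3.97) = 0.4027 K/W
R_outer film = 1/(h_o·A) = 1/(22.8×3.97) = 0.01105 K/W
R_total = 0.4614 K/W;  Q = ΔT/R_total = 21/0.4614 = 45.51 W
T_interface = T_inner − Q·ΣR(inner→interface) = 22 − 45.5×0.04762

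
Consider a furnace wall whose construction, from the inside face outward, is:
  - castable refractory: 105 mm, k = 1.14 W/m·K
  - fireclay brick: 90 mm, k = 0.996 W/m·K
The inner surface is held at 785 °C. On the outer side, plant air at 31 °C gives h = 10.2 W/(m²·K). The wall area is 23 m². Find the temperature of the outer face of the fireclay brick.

T ≈ 295 °C

Model the wall as resistances in series:
R_castable refractory = L/(kA) = 0.105/(1.14×23) = 0.004005 K/W
R_fireclay brick = L/(kA) = 0.09/(0.996×23) = 0.003929 K/W
R_outer film = 1/(h_o·A) = 1/(10.2×23) = 0.004263 K/W
R_total = 0.0122 K/W;  Q = ΔT/R_total = 754/0.0122 = 61820 W
T_interface = T_inner − Q·ΣR(inner→interface) = 785 − 61800×0.007933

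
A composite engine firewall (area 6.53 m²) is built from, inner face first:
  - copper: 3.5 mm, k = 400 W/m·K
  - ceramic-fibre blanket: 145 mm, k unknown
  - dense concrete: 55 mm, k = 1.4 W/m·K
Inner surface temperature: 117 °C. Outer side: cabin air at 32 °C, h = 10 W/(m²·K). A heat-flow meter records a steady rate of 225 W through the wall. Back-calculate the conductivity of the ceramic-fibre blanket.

k ≈ 0.0623 W/(m·K)

Using the resistance-network approach (series):
R_copper = L/(kA) = 0.0035/(400×6.53) = 1.34×10^-6 K/W
R_dense concrete = L/(kA) = 0.055/(1.4×6.53) = 0.006016 K/W
R_outer film = 1/(h_o·A) = 1/(10×6.53) = 0.01531 K/W
Sum of known resistances R_other = 0.02133 K/W
Total R = ΔT/Q = 85/225 = 0.3778 K/W
R_ceramic-fibre blanket = R_total − R_other = 0.3564 K/W
k = L/(R·A) = 0.145/(0.3564×6.53)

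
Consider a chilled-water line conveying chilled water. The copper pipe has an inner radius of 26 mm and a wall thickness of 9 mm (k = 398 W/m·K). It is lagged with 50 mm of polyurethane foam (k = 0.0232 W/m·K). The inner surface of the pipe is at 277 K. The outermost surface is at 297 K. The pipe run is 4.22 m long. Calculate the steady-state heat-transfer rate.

Q ≈ 13.9 W

Radial resistances (cylindrical: R_cond = ln(r_o/r_i)/(2πkL), R_conv = 1/(h·2πrL)):
R_copper pipe wall = ln(35/26)/(2π×398×4.22) = 2.817×10^-5 K/W
R_polyurethane foam = ln(85/35)/(2π×0.0232×4.22) = 1.442 K/W
R_total = 1.442 K/W
Q = ΔT/R_total = 20/1.442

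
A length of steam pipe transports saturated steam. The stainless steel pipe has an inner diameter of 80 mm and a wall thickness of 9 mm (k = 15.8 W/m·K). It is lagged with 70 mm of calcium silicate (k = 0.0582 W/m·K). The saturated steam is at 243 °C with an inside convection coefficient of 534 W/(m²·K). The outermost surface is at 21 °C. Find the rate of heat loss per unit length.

q′ ≈ 91.1 W/m

Cylindrical conduction, so R = ln(r₂/r₁)/(2πkL) per layer, in series:
R_inner film = 1/(h_i·2πr₁L) = 1/(534×2π×0.04×1) = 0.007451 K/W
R_stainless steel pipe wall = ln(49/40)/(2π×15.8×1) = 0.002044 K/W
R_calcium silicate = ln(119/49)/(2π×0.0582×1) = 2.426 K/W
R_total = 2.436 K/W
Q = ΔT/R_total = 222/2.436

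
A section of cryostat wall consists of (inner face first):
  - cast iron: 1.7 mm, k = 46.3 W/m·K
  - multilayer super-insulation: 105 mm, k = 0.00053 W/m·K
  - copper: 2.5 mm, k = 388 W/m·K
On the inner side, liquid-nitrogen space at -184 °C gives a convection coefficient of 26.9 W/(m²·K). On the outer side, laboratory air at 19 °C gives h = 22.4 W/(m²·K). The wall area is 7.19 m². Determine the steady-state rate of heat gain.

Treating each layer as a thermal resistance in series:
R_inner film = 1/(h_i·A) = 1/(26.9×7.19) = 0.00517 K/W
R_cast iron = L/(kA) = 0.0017/(46.3×7.19) = 5.107×10^-6 K/W
R_multilayer super-insulation = L/(kA) = 0.105/(0.00053×7.19) = 27.55 K/W
R_copper = L/(kA) = 0.0025/(388×7.19) = 8.961×10^-7 K/W
R_outer film = 1/(h_o·A) = 1/(22.4×7.19) = 0.006209 K/W
R_total = 27.57 K/W
Q = ΔT / R_total = 203 / 27.57

Q ≈ 7.36 W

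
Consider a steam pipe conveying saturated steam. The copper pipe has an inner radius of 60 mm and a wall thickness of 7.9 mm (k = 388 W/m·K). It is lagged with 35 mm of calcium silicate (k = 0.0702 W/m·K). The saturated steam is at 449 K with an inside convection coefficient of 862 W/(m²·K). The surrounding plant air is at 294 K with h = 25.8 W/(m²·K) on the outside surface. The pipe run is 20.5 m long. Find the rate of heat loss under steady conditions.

For a radial system each layer contributes R = ln(r_out/r_in)/(2πkL); films add R = 1/(hA).
R_inner film = 1/(h_i·2πr₁L) = 1/(862×2π×0.06×20.5) = 1.501×10^-4 K/W
R_copper pipe wall = ln(67.9/60)/(2π×388×20.5) = 2.475×10^-6 K/W
R_calcium silicate = ln(102.9/67.9)/(2π×0.0702×20.5) = 0.04598 K/W
R_outer film = 1/(h_o·2πr_oL) = 1/(25.8×2π×0.1029×20.5) = 0.002924 K/W
R_total = 0.04905 K/W
Q = ΔT/R_total = 155/0.04905

Q ≈ 3160 W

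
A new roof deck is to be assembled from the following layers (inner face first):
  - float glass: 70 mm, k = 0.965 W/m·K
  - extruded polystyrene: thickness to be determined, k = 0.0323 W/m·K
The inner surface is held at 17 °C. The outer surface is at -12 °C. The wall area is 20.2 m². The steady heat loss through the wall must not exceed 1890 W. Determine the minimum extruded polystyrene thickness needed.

Model the wall as resistances in series:
R_float glass = L/(kA) = 0.07/(0.965×20.2) = 0.003591 K/W
Sum of the known resistances R_other = 0.003591 K/W
Required total resistance R_tot = ΔT/Q_allow = 29/1890 = 0.01534 K/W
R_extruded polystyrene = R_tot − R_other = 0.01175 K/W
L = R·k·A = 0.01175×0.0323×20.2

L ≈ 7.67 mm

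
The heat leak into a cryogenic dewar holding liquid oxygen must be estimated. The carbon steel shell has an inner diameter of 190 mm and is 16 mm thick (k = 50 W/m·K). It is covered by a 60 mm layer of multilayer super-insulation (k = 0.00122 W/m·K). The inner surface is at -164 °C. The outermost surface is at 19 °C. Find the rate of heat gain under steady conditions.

For a spherical shell R = (1/r₁ − 1/r₂)/(4πk); film R = 1/(h·4πr²). In series:
R_carbon steel shell = (1/0.095 − 1/0.111)/(4π×50) = 0.002415 K/W
R_multilayer super-insulation = (1/0.111 − 1/0.171)/(4π×0.00122) = 206.2 K/W
R_total = 206.2 K/W
Q = ΔT/R_total = 183/206.2

Q ≈ 0.888 W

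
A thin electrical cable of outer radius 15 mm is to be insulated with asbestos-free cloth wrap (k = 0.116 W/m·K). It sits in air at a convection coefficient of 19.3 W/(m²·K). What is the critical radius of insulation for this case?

r_cr ≈ 6.01 mm

For a cylinder r_cr = k/h = 0.116/19.3
r_cr = 6.01 mm; since the bare radius (15 mm) is above r_cr, any added insulation will reduce heat loss.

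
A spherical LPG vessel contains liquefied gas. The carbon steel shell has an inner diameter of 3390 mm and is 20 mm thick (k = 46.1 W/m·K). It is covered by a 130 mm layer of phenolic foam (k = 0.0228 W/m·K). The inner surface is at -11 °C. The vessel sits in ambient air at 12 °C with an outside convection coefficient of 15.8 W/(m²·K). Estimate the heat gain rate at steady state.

Q ≈ 159 W

For a spherical shell R = (1/r₁ − 1/r₂)/(4πk); film R = 1/(h·4πr²). In series:
R_carbon steel shell = (1/1.695 − 1/1.715)/(4π×46.1) = 1.188×10^-5 K/W
R_phenolic foam = (1/1.715 − 1/1.845)/(4π×0.0228) = 0.1434 K/W
R_outer film = 1/(h·4πr_o²) = 1/(15.8×4π×1.845²) = 0.00148 K/W
R_total = 0.1449 K/W
Q = ΔT/R_total = 23/0.1449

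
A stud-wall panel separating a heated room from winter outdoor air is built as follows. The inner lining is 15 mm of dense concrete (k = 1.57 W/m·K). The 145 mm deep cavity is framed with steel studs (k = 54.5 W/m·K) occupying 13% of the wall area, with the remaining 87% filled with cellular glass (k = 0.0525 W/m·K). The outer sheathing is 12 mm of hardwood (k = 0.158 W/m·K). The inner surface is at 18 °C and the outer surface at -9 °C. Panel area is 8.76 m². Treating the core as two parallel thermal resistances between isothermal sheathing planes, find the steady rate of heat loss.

Sheathing layers in series; stud and cavity paths in parallel between them.
R_inner = 0.015/(1.57×8.76) = 0.001091 K/W
R_stud  = 0.145/(54.5×0.13×8.76) = 0.002336 K/W
R_cav   = 0.145/(0.0525×0.87×8.76) = 0.3624 K/W
1/R_core = 1/R_stud + 1/R_cav → R_core = 0.002321 K/W
R_outer = 0.012/(0.158×8.76) = 0.00867 K/W
R_total = 0.01208 K/W
Q = ΔT/R_total = 27/0.01208

Q ≈ 2230 W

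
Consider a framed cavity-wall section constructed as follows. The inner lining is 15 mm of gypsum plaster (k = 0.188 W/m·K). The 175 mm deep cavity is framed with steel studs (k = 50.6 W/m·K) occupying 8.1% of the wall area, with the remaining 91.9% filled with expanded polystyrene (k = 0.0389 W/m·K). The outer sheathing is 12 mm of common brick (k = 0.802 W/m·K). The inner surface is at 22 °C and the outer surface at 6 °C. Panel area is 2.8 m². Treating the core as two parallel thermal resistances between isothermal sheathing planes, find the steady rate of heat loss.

Sheathing layers in series; stud and cavity paths in parallel between them.
R_inner = 0.015/(0.188×2.8) = 0.0285 K/W
R_stud  = 0.175/(50.6×0.081×2.8) = 0.01525 K/W
R_cav   = 0.175/(0.0389×0.919×2.8) = 1.748 K/W
1/R_core = 1/R_stud + 1/R_cav → R_core = 0.01512 K/W
R_outer = 0.012/(0.802×2.8) = 0.005344 K/W
R_total = 0.04896 K/W
Q = ΔT/R_total = 16/0.04896

Q ≈ 327 W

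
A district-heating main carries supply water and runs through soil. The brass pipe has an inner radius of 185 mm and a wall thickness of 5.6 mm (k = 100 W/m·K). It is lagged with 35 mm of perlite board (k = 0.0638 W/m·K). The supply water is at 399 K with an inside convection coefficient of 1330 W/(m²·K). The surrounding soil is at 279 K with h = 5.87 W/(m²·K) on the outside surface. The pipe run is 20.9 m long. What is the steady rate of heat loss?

Q ≈ 4630 W

Per-layer cylindrical resistances, series-summed:
R_inner film = 1/(h_i·2πr₁L) = 1/(1330×2π×0.185×20.9) = 3.095×10^-5 K/W
R_brass pipe wall = ln(190.6/185)/(2π×100×20.9) = 2.271×10^-6 K/W
R_perlite board = ln(225.6/190.6)/(2π×0.0638×20.9) = 0.02012 K/W
R_outer film = 1/(h_o·2πr_oL) = 1/(5.87×2π×0.2256×20.9) = 0.00575 K/W
R_total = 0.02591 K/W
Q = ΔT/R_total = 120/0.02591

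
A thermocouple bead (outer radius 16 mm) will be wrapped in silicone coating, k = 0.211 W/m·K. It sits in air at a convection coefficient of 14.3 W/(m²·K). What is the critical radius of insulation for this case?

For a sphere r_cr = 2k/h = 2×0.211/14.3
r_cr = 29.5 mm; since the bare radius (16 mm) is below r_cr, adding a thin layer of insulation will *increase* heat loss.

r_cr ≈ 29.5 mm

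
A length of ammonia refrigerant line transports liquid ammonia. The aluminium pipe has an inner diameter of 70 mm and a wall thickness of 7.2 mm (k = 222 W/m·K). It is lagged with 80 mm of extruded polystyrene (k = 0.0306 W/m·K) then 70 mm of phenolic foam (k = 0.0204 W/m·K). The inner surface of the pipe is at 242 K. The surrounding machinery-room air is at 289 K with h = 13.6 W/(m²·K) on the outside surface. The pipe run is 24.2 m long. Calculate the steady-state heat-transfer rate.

For a radial system each layer contributes R = ln(r_out/r_in)/(2πkL); films add R = 1/(hA).
R_aluminium pipe wall = ln(42.2/35)/(2π×222×24.2) = 5.542×10^-6 K/W
R_extruded polystyrene = ln(122.2/42.2)/(2π×0.0306×24.2) = 0.2285 K/W
R_phenolic foam = ln(192.2/122.2)/(2π×0.0204×24.2) = 0.146 K/W
R_outer film = 1/(h_o·2πr_oL) = 1/(13.6×2π×0.1922×24.2) = 0.002516 K/W
R_total = 0.377 K/W
Q = ΔT/R_total = 47/0.377

Q ≈ 125 W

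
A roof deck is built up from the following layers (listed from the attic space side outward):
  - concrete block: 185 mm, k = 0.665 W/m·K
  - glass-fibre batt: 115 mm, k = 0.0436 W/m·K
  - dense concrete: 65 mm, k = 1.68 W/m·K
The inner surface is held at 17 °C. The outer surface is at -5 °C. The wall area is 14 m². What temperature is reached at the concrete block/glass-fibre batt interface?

T ≈ 14.9 °C

Thermal resistances in series:
R_concrete block = L/(kA) = 0.185/(0.665×14) = 0.01987 K/W
R_glass-fibre batt = L/(kA) = 0.115/(0.0436×14) = 0.1884 K/W
R_dense concrete = L/(kA) = 0.065/(1.68×14) = 0.002764 K/W
R_total = 0.211 K/W;  Q = ΔT/R_total = 22/0.211 = 104.2 W
T_interface = T_inner − Q·ΣR(inner→interface) = 17 − 104×0.01987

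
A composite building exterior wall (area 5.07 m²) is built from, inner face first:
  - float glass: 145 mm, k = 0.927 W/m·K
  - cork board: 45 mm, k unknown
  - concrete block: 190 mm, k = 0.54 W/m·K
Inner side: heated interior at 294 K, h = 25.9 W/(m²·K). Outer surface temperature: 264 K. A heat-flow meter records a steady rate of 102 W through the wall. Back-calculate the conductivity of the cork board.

k ≈ 0.0477 W/(m·K)

Series thermal resistances:
R_inner film = 1/(h_i·A) = 1/(25.9×5.07) = 0.007615 K/W
R_float glass = L/(kA) = 0.145/(0.927×5.07) = 0.03085 K/W
R_concrete block = L/(kA) = 0.19/(0.54×5.07) = 0.0694 K/W
Sum of known resistances R_other = 0.1079 K/W
Total R = ΔT/Q = 30/102 = 0.2941 K/W
R_cork board = R_total − R_other = 0.1863 K/W
k = L/(R·A) = 0.045/(0.1863×5.07)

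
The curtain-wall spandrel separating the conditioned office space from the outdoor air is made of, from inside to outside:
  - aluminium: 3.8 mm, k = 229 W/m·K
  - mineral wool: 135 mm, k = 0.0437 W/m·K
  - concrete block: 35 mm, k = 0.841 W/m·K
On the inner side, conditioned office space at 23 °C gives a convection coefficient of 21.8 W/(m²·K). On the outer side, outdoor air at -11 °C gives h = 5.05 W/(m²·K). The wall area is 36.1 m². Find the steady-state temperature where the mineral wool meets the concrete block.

Using the resistance-network approach (series):
R_inner film = 1/(h_i·A) = 1/(21.8×36.1) = 0.001271 K/W
R_aluminium = L/(kA) = 0.0038/(229×36.1) = 4.597×10^-7 K/W
R_mineral wool = L/(kA) = 0.135/(0.0437×36.1) = 0.08557 K/W
R_concrete block = L/(kA) = 0.035/(0.841×36.1) = 0.001153 K/W
R_outer film = 1/(h_o·A) = 1/(5.05×36.1) = 0.005485 K/W
R_total = 0.09348 K/W;  Q = ΔT/R_total = 34/0.09348 = 363.7 W
T_interface = T_inner − Q·ΣR(inner→interface) = 23 − 364×0.08685

T ≈ -8.59 °C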